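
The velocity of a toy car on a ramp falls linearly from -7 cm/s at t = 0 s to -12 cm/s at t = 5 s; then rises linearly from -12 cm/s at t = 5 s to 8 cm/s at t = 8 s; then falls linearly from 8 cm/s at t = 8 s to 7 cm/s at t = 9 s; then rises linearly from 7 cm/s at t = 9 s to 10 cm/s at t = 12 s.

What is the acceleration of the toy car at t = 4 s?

Acceleration is the slope of the v-t graph on 0–5 s: (-12 − -7)/(5 − 0) = -1 cm/s².

-1 cm/s²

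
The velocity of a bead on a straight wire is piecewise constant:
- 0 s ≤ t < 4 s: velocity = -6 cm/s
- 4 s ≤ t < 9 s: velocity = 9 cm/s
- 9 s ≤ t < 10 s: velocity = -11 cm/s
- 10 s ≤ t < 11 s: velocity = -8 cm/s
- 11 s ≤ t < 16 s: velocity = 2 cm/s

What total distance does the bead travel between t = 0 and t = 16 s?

Total distance travelled is ∫|v| dt — sum the magnitudes of each area piece.
0–4 s: |-6| × 4 = 24 cm
4–9 s: |9| × 5 = 45 cm
9–10 s: |-11| × 1 = 11 cm
10–11 s: |-8| × 1 = 8 cm
11–16 s: |2| × 5 = 10 cm
Total distance = 98 cm

98 cm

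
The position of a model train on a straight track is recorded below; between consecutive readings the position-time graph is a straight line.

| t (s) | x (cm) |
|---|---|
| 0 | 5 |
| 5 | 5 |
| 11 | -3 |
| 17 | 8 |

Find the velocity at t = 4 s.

Velocity is the slope of the x-t graph on 0–5 s: (5 − 5)/(5 − 0) = 0 cm/s.

0 cm/s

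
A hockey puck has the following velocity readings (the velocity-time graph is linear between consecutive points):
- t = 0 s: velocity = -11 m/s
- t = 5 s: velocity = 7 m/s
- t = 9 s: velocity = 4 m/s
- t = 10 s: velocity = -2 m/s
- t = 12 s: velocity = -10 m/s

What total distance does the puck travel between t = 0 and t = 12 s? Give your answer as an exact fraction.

1067/18 m

Distance (not displacement) is the total path length: add the absolute areas under v-t.
0–5 s: v = 0 at t = 55/18 s; triangle areas 605/36 + 245/36 = 425/18 m
5–9 s: |½(7 + 4)(4)| = 22 m
9–10 s: v = 0 at t = 29/3 s; triangle areas 4/3 + 1/3 = 5/3 m
10–12 s: |½(-2 + -10)(2)| = 12 m
Total distance = 1067/18 m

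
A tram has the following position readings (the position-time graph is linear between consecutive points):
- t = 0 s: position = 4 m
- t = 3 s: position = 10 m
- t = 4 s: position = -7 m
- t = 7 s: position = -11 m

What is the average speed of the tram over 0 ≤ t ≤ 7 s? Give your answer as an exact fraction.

27/7 m/s

Average speed = (total path length)/(elapsed time); on a piecewise-linear x-t graph the path length is Σ|Δx|.
0–3 s: |Δx| = |10 − 4| = 6 m
3–4 s: |Δx| = |-7 − 10| = 17 m
4–7 s: |Δx| = |-11 − -7| = 4 m
Total path = 27 m; average speed = 27/7 = 27/7 m/s.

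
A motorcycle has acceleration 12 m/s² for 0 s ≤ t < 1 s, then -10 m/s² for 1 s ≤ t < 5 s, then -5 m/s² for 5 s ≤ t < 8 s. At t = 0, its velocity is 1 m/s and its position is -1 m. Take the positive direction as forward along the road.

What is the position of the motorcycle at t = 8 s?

On each constant-a segment, Δv = aΔt and Δx = v₀Δt + ½aΔt²; chain segment to segment.
0–1 s: v starts 1 m/s; Δx = 1·1 + ½·12·1² = 7 m; v ends 13 m/s.
1–5 s: v starts 13 m/s; Δx = 13·4 + ½·-10·4² = -28 m; v ends -27 m/s.
5–8 s: v starts -27 m/s; Δx = -27·3 + ½·-5·3² = -103.5 m; v ends -42 m/s.
x(8) = -1 + Σ Δx = -125.5 m.

-125.5 m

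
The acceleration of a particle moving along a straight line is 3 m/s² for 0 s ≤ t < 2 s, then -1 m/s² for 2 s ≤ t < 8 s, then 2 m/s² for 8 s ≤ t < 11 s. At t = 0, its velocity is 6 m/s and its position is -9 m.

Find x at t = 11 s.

90 m

On each constant-a segment, Δv = aΔt and Δx = v₀Δt + ½aΔt²; chain segment to segment.
0–2 s: v starts 6 m/s; Δx = 6·2 + ½·3·2² = 18 m; v ends 12 m/s.
2–8 s: v starts 12 m/s; Δx = 12·6 + ½·-1·6² = 54 m; v ends 6 m/s.
8–11 s: v starts 6 m/s; Δx = 6·3 + ½·2·3² = 27 m; v ends 12 m/s.
x(11) = -9 + Σ Δx = 90 m.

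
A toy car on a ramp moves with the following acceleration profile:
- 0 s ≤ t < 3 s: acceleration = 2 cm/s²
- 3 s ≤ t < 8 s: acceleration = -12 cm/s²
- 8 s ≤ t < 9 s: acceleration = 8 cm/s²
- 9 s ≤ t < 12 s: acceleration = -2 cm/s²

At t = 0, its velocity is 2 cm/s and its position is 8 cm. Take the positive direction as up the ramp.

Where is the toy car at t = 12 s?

-276 cm

On each constant-a segment, Δv = aΔt and Δx = v₀Δt + ½aΔt²; chain segment to segment.
0–3 s: v starts 2 cm/s; Δx = 2·3 + ½·2·3² = 15 cm; v ends 8 cm/s.
3–8 s: v starts 8 cm/s; Δx = 8·5 + ½·-12·5² = -110 cm; v ends -52 cm/s.
8–9 s: v starts -52 cm/s; Δx = -52·1 + ½·8·1² = -48 cm; v ends -44 cm/s.
9–12 s: v starts -44 cm/s; Δx = -44·3 + ½·-2·3² = -141 cm; v ends -50 cm/s.
x(12) = 8 + Σ Δx = -276 cm.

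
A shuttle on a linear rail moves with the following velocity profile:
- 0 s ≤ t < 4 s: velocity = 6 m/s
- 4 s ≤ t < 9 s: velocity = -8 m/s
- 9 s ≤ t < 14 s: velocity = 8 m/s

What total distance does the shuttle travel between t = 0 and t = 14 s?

Distance (not displacement) is the total path length: add the absolute areas under v-t.
0–4 s: |6| × 4 = 24 m
4–9 s: |-8| × 5 = 40 m
9–14 s: |8| × 5 = 40 m
Total distance = 104 m

104 m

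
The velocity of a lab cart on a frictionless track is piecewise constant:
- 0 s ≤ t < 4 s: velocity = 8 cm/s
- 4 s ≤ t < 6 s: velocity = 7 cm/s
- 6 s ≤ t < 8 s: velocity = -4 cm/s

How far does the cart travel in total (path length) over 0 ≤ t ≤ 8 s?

Distance (not displacement) is the total path length: add the absolute areas under v-t.
0–4 s: |8| × 4 = 32 cm
4–6 s: |7| × 2 = 14 cm
6–8 s: |-4| × 2 = 8 cm
Total distance = 54 cm

54 cm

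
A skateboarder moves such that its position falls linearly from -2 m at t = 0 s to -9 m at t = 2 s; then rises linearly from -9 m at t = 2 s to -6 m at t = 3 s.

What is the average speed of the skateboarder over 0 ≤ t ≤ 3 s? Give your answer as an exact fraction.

Average speed = (total path length)/(elapsed time); on a piecewise-linear x-t graph the path length is Σ|Δx|.
0–2 s: |Δx| = |-9 − -2| = 7 m
2–3 s: |Δx| = |-6 − -9| = 3 m
Total path = 10 m; average speed = 10/3 = 10/3 m/s.

10/3 m/s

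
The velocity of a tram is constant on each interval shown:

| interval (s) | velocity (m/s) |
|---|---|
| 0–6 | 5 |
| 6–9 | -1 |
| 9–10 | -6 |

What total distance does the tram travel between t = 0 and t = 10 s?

39 m

Total distance travelled is ∫|v| dt — sum the magnitudes of each area piece.
0–6 s: |5| × 6 = 30 m
6–9 s: |-1| × 3 = 3 m
9–10 s: |-6| × 1 = 6 m
Total distance = 39 m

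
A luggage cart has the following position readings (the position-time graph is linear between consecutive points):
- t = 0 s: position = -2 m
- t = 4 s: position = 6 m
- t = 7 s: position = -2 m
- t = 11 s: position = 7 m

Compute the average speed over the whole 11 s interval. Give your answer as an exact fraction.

Average speed = (total path length)/(elapsed time); on a piecewise-linear x-t graph the path length is Σ|Δx|.
0–4 s: |Δx| = |6 − -2| = 8 m
4–7 s: |Δx| = |-2 − 6| = 8 m
7–11 s: |Δx| = |7 − -2| = 9 m
Total path = 25 m; average speed = 25/11 = 25/11 m/s.

25/11 m/s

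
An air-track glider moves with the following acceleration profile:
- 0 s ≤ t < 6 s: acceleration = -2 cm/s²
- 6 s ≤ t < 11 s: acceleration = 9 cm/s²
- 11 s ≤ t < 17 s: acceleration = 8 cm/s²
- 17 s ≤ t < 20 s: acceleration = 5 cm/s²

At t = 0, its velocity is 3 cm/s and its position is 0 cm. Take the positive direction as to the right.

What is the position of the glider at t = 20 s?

684 cm

On each constant-a segment, Δv = aΔt and Δx = v₀Δt + ½aΔt²; chain segment to segment.
0–6 s: v starts 3 cm/s; Δx = 3·6 + ½·-2·6² = -18 cm; v ends -9 cm/s.
6–11 s: v starts -9 cm/s; Δx = -9·5 + ½·9·5² = 67.5 cm; v ends 36 cm/s.
11–17 s: v starts 36 cm/s; Δx = 36·6 + ½·8·6² = 360 cm; v ends 84 cm/s.
17–20 s: v starts 84 cm/s; Δx = 84·3 + ½·5·3² = 274.5 cm; v ends 99 cm/s.
x(20) = 0 + Σ Δx = 684 cm.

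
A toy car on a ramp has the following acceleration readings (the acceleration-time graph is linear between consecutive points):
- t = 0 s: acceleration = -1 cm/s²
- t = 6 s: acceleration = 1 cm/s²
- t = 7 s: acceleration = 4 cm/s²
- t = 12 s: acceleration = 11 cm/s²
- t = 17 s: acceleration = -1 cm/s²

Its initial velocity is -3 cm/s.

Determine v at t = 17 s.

62 cm/s

Δv equals the area under the a-t graph; then v = v₀ + Δv.
0–6 s: ½(-1 + 1)(6) = 0 cm/s
6–7 s: ½(1 + 4)(1) = 2.5 cm/s
7–12 s: ½(4 + 11)(5) = 37.5 cm/s
12–17 s: ½(11 + -1)(5) = 25 cm/s
Δv = 65 cm/s, so v(17) = -3 + (65) = 62 cm/s.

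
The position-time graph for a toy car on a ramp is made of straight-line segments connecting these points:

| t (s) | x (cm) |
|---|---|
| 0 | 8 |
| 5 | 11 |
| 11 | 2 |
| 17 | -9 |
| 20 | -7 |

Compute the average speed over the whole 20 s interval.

Average speed = (total path length)/(elapsed time); on a piecewise-linear x-t graph the path length is Σ|Δx|.
0–5 s: |Δx| = |11 − 8| = 3 cm
5–11 s: |Δx| = |2 − 11| = 9 cm
11–17 s: |Δx| = |-9 − 2| = 11 cm
17–20 s: |Δx| = |-7 − -9| = 2 cm
Total path = 25 cm; average speed = 25/20 = 1.25 cm/s.

1.25 cm/s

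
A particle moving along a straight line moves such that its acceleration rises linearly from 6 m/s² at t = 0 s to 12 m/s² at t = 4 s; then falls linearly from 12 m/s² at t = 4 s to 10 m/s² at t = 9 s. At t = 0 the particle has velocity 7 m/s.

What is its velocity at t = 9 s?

Δv equals the area under the a-t graph; then v = v₀ + Δv.
0–4 s: ½(6 + 12)(4) = 36 m/s
4–9 s: ½(12 + 10)(5) = 55 m/s
Δv = 91 m/s, so v(9) = 7 + (91) = 98 m/s.

98 m/s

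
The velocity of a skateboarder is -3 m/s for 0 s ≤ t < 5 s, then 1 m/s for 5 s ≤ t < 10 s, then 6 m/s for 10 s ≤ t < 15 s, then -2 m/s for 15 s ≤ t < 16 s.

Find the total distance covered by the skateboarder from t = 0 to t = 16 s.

52 m

Distance (not displacement) is the total path length: add the absolute areas under v-t.
0–5 s: |-3| × 5 = 15 m
5–10 s: |1| × 5 = 5 m
10–15 s: |6| × 5 = 30 m
15–16 s: |-2| × 1 = 2 m
Total distance = 52 m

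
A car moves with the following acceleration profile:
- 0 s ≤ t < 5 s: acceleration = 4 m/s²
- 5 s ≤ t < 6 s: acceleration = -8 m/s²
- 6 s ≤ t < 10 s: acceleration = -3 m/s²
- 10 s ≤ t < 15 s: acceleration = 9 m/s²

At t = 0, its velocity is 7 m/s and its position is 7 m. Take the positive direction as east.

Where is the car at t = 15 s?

314.5 m

On each constant-a segment, Δv = aΔt and Δx = v₀Δt + ½aΔt²; chain segment to segment.
0–5 s: v starts 7 m/s; Δx = 7·5 + ½·4·5² = 85 m; v ends 27 m/s.
5–6 s: v starts 27 m/s; Δx = 27·1 + ½·-8·1² = 23 m; v ends 19 m/s.
6–10 s: v starts 19 m/s; Δx = 19·4 + ½·-3·4² = 52 m; v ends 7 m/s.
10–15 s: v starts 7 m/s; Δx = 7·5 + ½·9·5² = 147.5 m; v ends 52 m/s.
x(15) = 7 + Σ Δx = 314.5 m.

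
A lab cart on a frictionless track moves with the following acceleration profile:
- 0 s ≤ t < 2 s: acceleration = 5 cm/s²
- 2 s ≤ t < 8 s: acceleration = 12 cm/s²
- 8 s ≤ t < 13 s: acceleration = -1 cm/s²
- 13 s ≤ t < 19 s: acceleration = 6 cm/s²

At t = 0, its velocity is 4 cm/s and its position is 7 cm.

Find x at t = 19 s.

1336.5 cm

On each constant-a segment, Δv = aΔt and Δx = v₀Δt + ½aΔt²; chain segment to segment.
0–2 s: v starts 4 cm/s; Δx = 4·2 + ½·5·2² = 18 cm; v ends 14 cm/s.
2–8 s: v starts 14 cm/s; Δx = 14·6 + ½·12·6² = 300 cm; v ends 86 cm/s.
8–13 s: v starts 86 cm/s; Δx = 86·5 + ½·-1·5² = 417.5 cm; v ends 81 cm/s.
13–19 s: v starts 81 cm/s; Δx = 81·6 + ½·6·6² = 594 cm; v ends 117 cm/s.
x(19) = 7 + Σ Δx = 1336.5 cm.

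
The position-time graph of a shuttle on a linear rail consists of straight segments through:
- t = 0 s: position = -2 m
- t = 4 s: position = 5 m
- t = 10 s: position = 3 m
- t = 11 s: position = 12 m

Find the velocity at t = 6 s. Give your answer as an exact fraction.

Velocity is the slope of the x-t graph on 4–10 s: (3 − 5)/(10 − 4) = -1/3 m/s.

-1/3 m/s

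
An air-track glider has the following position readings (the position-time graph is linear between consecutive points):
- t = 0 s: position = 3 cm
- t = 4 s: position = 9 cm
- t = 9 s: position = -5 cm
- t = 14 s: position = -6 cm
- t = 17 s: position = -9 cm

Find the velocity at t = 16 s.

-1 cm/s

Velocity is the slope of the x-t graph on 14–17 s: (-9 − -6)/(17 − 14) = -1 cm/s.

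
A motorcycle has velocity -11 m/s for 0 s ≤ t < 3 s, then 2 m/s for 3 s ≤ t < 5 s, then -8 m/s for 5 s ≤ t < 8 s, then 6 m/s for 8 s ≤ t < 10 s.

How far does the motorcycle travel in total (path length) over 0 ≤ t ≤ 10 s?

Total distance travelled is ∫|v| dt — sum the magnitudes of each area piece.
0–3 s: |-11| × 3 = 33 m
3–5 s: |2| × 2 = 4 m
5–8 s: |-8| × 3 = 24 m
8–10 s: |6| × 2 = 12 m
Total distance = 73 m

73 m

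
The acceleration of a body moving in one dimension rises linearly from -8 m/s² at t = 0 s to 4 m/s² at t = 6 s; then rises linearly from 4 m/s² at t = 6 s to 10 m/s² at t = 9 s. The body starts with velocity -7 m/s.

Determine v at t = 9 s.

Δv equals the area under the a-t graph; then v = v₀ + Δv.
0–6 s: ½(-8 + 4)(6) = -12 m/s
6–9 s: ½(4 + 10)(3) = 21 m/s
Δv = 9 m/s, so v(9) = -7 + (9) = 2 m/s.

2 m/s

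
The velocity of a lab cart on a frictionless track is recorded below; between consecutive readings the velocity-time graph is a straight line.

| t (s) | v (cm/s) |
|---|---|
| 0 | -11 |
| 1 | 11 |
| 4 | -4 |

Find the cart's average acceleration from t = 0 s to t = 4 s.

Average acceleration = Δv/Δt = (-4 − -11)/(4 − 0) = 1.75 cm/s².

1.75 cm/s²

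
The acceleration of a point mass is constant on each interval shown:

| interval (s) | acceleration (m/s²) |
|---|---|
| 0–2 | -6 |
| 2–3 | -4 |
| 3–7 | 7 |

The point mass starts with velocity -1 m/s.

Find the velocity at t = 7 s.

Δv equals the area under the a-t graph; then v = v₀ + Δv.
0–2 s: -6 × 2 = -12 m/s
2–3 s: -4 × 1 = -4 m/s
3–7 s: 7 × 4 = 28 m/s
Δv = 12 m/s, so v(7) = -1 + (12) = 11 m/s.

11 m/s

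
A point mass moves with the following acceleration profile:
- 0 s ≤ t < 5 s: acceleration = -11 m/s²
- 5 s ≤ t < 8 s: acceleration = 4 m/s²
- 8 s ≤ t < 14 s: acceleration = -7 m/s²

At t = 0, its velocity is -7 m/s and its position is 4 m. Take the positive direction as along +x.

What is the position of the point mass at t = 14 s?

-762.5 m

On each constant-a segment, Δv = aΔt and Δx = v₀Δt + ½aΔt²; chain segment to segment.
0–5 s: v starts -7 m/s; Δx = -7·5 + ½·-11·5² = -172.5 m; v ends -62 m/s.
5–8 s: v starts -62 m/s; Δx = -62·3 + ½·4·3² = -168 m; v ends -50 m/s.
8–14 s: v starts -50 m/s; Δx = -50·6 + ½·-7·6² = -426 m; v ends -92 m/s.
x(14) = 4 + Σ Δx = -762.5 m.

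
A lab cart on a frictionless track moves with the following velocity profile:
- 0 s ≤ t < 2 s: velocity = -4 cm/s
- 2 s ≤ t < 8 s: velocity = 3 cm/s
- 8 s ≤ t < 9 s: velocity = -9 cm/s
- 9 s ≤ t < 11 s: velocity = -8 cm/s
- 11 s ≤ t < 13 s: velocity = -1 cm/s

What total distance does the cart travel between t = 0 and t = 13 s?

53 cm

Total distance travelled is ∫|v| dt — sum the magnitudes of each area piece.
0–2 s: |-4| × 2 = 8 cm
2–8 s: |3| × 6 = 18 cm
8–9 s: |-9| × 1 = 9 cm
9–11 s: |-8| × 2 = 16 cm
11–13 s: |-1| × 2 = 2 cm
Total distance = 53 cm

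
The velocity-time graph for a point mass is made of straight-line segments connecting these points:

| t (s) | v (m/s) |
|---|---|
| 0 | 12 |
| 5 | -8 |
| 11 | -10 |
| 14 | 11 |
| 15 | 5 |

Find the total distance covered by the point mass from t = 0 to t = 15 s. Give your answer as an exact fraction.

1453/14 m

Total distance travelled is ∫|v| dt — sum the magnitudes of each area piece.
0–5 s: v = 0 at t = 3 s; triangle areas 18 + 8 = 26 m
5–11 s: |½(-8 + -10)(6)| = 54 m
11–14 s: v = 0 at t = 87/7 s; triangle areas 50/7 + 121/14 = 221/14 m
14–15 s: |½(11 + 5)(1)| = 8 m
Total distance = 1453/14 m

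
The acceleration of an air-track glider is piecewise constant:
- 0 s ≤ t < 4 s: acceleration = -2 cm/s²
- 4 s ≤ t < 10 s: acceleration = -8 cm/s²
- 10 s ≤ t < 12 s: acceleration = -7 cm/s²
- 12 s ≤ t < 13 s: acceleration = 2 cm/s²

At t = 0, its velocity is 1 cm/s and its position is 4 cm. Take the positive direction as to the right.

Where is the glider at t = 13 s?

On each constant-a segment, Δv = aΔt and Δx = v₀Δt + ½aΔt²; chain segment to segment.
0–4 s: v starts 1 cm/s; Δx = 1·4 + ½·-2·4² = -12 cm; v ends -7 cm/s.
4–10 s: v starts -7 cm/s; Δx = -7·6 + ½·-8·6² = -186 cm; v ends -55 cm/s.
10–12 s: v starts -55 cm/s; Δx = -55·2 + ½·-7·2² = -124 cm; v ends -69 cm/s.
12–13 s: v starts -69 cm/s; Δx = -69·1 + ½·2·1² = -68 cm; v ends -67 cm/s.
x(13) = 4 + Σ Δx = -386 cm.

-386 cm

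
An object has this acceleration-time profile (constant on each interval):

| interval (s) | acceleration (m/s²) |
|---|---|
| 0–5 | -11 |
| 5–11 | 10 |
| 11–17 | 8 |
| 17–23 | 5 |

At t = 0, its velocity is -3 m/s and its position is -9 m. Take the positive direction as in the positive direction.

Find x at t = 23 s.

On each constant-a segment, Δv = aΔt and Δx = v₀Δt + ½aΔt²; chain segment to segment.
0–5 s: v starts -3 m/s; Δx = -3·5 + ½·-11·5² = -152.5 m; v ends -58 m/s.
5–11 s: v starts -58 m/s; Δx = -58·6 + ½·10·6² = -168 m; v ends 2 m/s.
11–17 s: v starts 2 m/s; Δx = 2·6 + ½·8·6² = 156 m; v ends 50 m/s.
17–23 s: v starts 50 m/s; Δx = 50·6 + ½·5·6² = 390 m; v ends 80 m/s.
x(23) = -9 + Σ Δx = 216.5 m.

216.5 m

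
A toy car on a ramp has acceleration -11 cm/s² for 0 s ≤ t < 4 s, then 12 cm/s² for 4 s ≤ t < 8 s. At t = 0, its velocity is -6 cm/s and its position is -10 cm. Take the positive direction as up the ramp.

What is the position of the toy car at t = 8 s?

On each constant-a segment, Δv = aΔt and Δx = v₀Δt + ½aΔt²; chain segment to segment.
0–4 s: v starts -6 cm/s; Δx = -6·4 + ½·-11·4² = -112 cm; v ends -50 cm/s.
4–8 s: v starts -50 cm/s; Δx = -50·4 + ½·12·4² = -104 cm; v ends -2 cm/s.
x(8) = -10 + Σ Δx = -226 cm.

-226 cm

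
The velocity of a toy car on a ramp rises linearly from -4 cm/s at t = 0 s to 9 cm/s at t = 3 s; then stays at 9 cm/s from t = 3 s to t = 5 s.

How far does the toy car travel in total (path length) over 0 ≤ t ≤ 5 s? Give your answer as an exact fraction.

759/26 cm

Distance (not displacement) is the total path length: add the absolute areas under v-t.
0–3 s: v = 0 at t = 12/13 s; triangle areas 24/13 + 243/26 = 291/26 cm
3–5 s: |9| × 2 = 18 cm
Total distance = 759/26 cm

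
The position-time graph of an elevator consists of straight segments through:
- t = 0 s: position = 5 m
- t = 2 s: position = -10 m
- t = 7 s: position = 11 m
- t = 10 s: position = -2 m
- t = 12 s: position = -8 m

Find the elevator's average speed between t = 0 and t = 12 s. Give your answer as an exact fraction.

Average speed = (total path length)/(elapsed time); on a piecewise-linear x-t graph the path length is Σ|Δx|.
0–2 s: |Δx| = |-10 − 5| = 15 m
2–7 s: |Δx| = |11 − -10| = 21 m
7–10 s: |Δx| = |-2 − 11| = 13 m
10–12 s: |Δx| = |-8 − -2| = 6 m
Total path = 55 m; average speed = 55/12 = 55/12 m/s.

55/12 m/s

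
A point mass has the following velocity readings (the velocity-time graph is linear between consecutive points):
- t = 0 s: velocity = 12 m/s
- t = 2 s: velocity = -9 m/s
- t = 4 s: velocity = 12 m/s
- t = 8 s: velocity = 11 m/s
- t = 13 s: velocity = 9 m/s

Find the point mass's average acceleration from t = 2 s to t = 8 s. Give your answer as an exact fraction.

Average acceleration = Δv/Δt = (11 − -9)/(8 − 2) = 10/3 m/s².

10/3 m/s²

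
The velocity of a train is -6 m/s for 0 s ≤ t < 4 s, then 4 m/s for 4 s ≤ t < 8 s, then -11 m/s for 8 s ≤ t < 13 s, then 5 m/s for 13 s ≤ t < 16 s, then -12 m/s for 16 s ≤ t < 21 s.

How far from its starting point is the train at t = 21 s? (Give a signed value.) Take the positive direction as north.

Net displacement equals the area under the velocity-time graph (areas below the axis count negative).
0–4 s: -6 × 4 = -24 m
4–8 s: 4 × 4 = 16 m
8–13 s: -11 × 5 = -55 m
13–16 s: 5 × 3 = 15 m
16–21 s: -12 × 5 = -60 m
Net displacement = -108 m

-108 m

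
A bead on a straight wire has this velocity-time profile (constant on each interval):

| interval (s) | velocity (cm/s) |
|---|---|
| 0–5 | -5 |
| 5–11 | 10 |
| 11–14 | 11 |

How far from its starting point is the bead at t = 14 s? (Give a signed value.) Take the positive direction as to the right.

Net displacement equals the area under the velocity-time graph (areas below the axis count negative).
0–5 s: -5 × 5 = -25 cm
5–11 s: 10 × 6 = 60 cm
11–14 s: 11 × 3 = 33 cm
Net displacement = 68 cm

68 cm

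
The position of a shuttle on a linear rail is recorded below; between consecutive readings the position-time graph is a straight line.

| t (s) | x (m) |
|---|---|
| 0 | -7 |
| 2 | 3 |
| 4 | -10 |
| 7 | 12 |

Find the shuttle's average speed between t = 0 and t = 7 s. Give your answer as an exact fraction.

45/7 m/s

Average speed = (total path length)/(elapsed time); on a piecewise-linear x-t graph the path length is Σ|Δx|.
0–2 s: |Δx| = |3 − -7| = 10 m
2–4 s: |Δx| = |-10 − 3| = 13 m
4–7 s: |Δx| = |12 − -10| = 22 m
Total path = 45 m; average speed = 45/7 = 45/7 m/s.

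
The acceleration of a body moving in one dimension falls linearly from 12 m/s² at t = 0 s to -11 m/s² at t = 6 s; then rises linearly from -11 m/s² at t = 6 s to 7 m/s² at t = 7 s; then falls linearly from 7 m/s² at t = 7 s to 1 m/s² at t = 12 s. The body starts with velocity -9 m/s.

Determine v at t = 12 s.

Δv equals the area under the a-t graph; then v = v₀ + Δv.
0–6 s: ½(12 + -11)(6) = 3 m/s
6–7 s: ½(-11 + 7)(1) = -2 m/s
7–12 s: ½(7 + 1)(5) = 20 m/s
Δv = 21 m/s, so v(12) = -9 + (21) = 12 m/s.

12 m/s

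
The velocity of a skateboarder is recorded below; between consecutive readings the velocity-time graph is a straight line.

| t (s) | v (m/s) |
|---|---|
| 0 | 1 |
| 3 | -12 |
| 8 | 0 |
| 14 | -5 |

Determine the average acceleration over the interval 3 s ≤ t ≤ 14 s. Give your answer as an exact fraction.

Average acceleration = Δv/Δt = (-5 − -12)/(14 − 3) = 7/11 m/s².

7/11 m/s²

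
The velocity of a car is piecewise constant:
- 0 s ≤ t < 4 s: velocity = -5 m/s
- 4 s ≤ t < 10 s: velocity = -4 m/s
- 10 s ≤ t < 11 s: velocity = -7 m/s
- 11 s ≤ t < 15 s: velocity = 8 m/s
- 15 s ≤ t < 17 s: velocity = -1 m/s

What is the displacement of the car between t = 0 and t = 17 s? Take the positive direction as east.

-21 m

Net displacement equals the area under the velocity-time graph (areas below the axis count negative).
0–4 s: -5 × 4 = -20 m
4–10 s: -4 × 6 = -24 m
10–11 s: -7 × 1 = -7 m
11–15 s: 8 × 4 = 32 m
15–17 s: -1 × 2 = -2 m
Net displacement = -21 m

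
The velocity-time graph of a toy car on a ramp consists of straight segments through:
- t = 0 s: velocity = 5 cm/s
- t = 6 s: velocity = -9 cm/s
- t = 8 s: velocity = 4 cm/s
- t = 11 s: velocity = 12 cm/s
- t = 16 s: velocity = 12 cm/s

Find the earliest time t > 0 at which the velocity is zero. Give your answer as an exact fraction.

t = 15/7 s

v changes sign on 0–6 s (from 5 to -9); the graph is linear there, so v = 0 at t = 0 + (-5)·(6 − 0)/(-9 − 5) = 15/7 s.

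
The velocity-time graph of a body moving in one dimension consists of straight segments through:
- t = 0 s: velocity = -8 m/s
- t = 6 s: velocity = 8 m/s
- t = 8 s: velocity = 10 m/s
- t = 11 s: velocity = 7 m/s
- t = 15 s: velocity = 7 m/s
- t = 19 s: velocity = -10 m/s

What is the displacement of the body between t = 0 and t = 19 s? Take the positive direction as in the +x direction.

Displacement is the signed area under the v-t curve.
0–6 s: ½(-8 + 8)(6) = 0 m
6–8 s: ½(8 + 10)(2) = 18 m
8–11 s: ½(10 + 7)(3) = 25.5 m
11–15 s: 7 × 4 = 28 m
15–19 s: ½(7 + -10)(4) = -6 m
Net displacement = 65.5 m

65.5 m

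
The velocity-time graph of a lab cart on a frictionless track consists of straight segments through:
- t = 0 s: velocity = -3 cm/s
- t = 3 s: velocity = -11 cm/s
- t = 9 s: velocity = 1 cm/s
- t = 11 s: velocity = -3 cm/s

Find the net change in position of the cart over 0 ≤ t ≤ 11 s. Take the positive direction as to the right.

-53 cm

Net displacement equals the area under the velocity-time graph (areas below the axis count negative).
0–3 s: ½(-3 + -11)(3) = -21 cm
3–9 s: ½(-11 + 1)(6) = -30 cm
9–11 s: ½(1 + -3)(2) = -2 cm
Net displacement = -53 cm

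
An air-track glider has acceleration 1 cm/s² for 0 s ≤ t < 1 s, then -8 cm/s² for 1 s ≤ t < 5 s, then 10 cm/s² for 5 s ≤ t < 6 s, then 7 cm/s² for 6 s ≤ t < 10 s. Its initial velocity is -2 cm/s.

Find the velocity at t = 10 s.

Δv equals the area under the a-t graph; then v = v₀ + Δv.
0–1 s: 1 × 1 = 1 cm/s
1–5 s: -8 × 4 = -32 cm/s
5–6 s: 10 × 1 = 10 cm/s
6–10 s: 7 × 4 = 28 cm/s
Δv = 7 cm/s, so v(10) = -2 + (7) = 5 cm/s.

5 cm/s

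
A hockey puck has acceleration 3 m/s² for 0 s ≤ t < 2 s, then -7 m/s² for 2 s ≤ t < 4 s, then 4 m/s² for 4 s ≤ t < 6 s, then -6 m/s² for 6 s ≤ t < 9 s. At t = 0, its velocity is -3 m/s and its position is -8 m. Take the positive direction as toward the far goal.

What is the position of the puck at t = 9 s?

On each constant-a segment, Δv = aΔt and Δx = v₀Δt + ½aΔt²; chain segment to segment.
0–2 s: v starts -3 m/s; Δx = -3·2 + ½·3·2² = 0 m; v ends 3 m/s.
2–4 s: v starts 3 m/s; Δx = 3·2 + ½·-7·2² = -8 m; v ends -11 m/s.
4–6 s: v starts -11 m/s; Δx = -11·2 + ½·4·2² = -14 m; v ends -3 m/s.
6–9 s: v starts -3 m/s; Δx = -3·3 + ½·-6·3² = -36 m; v ends -21 m/s.
x(9) = -8 + Σ Δx = -66 m.

-66 m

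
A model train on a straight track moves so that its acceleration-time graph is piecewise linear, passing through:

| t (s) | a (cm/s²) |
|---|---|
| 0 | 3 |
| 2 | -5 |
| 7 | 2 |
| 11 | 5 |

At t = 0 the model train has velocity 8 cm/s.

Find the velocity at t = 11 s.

12.5 cm/s

Δv equals the area under the a-t graph; then v = v₀ + Δv.
0–2 s: ½(3 + -5)(2) = -2 cm/s
2–7 s: ½(-5 + 2)(5) = -7.5 cm/s
7–11 s: ½(2 + 5)(4) = 14 cm/s
Δv = 4.5 cm/s, so v(11) = 8 + (4.5) = 12.5 cm/s.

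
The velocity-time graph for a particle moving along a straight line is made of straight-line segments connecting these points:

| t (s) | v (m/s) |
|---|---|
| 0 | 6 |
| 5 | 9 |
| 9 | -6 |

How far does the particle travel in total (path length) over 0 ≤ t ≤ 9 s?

53.1 m

Total distance travelled is ∫|v| dt — sum the magnitudes of each area piece.
0–5 s: |½(6 + 9)(5)| = 37.5 m
5–9 s: v = 0 at t = 7.4 s; triangle areas 10.8 + 4.8 = 15.6 m
Total distance = 53.1 m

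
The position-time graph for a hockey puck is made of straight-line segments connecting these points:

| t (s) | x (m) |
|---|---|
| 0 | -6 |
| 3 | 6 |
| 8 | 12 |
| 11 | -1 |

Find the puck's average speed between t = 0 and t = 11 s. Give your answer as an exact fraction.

Average speed = (total path length)/(elapsed time); on a piecewise-linear x-t graph the path length is Σ|Δx|.
0–3 s: |Δx| = |6 − -6| = 12 m
3–8 s: |Δx| = |12 − 6| = 6 m
8–11 s: |Δx| = |-1 − 12| = 13 m
Total path = 31 m; average speed = 31/11 = 31/11 m/s.

31/11 m/s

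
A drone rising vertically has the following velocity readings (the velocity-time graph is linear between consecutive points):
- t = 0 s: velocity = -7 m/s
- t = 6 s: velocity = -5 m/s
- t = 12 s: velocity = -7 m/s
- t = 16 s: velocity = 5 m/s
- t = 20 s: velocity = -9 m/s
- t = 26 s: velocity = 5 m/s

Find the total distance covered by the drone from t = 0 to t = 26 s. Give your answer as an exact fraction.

Total distance travelled is ∫|v| dt — sum the magnitudes of each area piece.
0–6 s: |½(-7 + -5)(6)| = 36 m
6–12 s: |½(-5 + -7)(6)| = 36 m
12–16 s: v = 0 at t = 43/3 s; triangle areas 49/6 + 25/6 = 37/3 m
16–20 s: v = 0 at t = 122/7 s; triangle areas 25/7 + 81/7 = 106/7 m
20–26 s: v = 0 at t = 167/7 s; triangle areas 243/14 + 75/14 = 159/7 m
Total distance = 2566/21 m

2566/21 m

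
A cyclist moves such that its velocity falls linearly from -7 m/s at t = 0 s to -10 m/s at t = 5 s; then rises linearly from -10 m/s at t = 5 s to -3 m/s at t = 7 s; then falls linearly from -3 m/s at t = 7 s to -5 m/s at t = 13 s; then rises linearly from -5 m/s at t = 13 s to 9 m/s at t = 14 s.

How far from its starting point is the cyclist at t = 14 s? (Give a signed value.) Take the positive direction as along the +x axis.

-77.5 m

Net displacement equals the area under the velocity-time graph (areas below the axis count negative).
0–5 s: ½(-7 + -10)(5) = -42.5 m
5–7 s: ½(-10 + -3)(2) = -13 m
7–13 s: ½(-3 + -5)(6) = -24 m
13–14 s: ½(-5 + 9)(1) = 2 m
Net displacement = -77.5 m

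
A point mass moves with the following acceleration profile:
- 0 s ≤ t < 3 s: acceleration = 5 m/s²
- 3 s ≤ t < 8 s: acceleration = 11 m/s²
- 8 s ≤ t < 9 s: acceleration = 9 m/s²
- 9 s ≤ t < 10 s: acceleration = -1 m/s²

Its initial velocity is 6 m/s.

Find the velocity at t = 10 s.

Δv equals the area under the a-t graph; then v = v₀ + Δv.
0–3 s: 5 × 3 = 15 m/s
3–8 s: 11 × 5 = 55 m/s
8–9 s: 9 × 1 = 9 m/s
9–10 s: -1 × 1 = -1 m/s
Δv = 78 m/s, so v(10) = 6 + (78) = 84 m/s.

84 m/s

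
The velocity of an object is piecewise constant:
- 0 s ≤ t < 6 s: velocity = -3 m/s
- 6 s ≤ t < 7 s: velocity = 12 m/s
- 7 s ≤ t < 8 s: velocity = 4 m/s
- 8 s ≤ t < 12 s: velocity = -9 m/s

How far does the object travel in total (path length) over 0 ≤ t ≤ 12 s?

Total distance travelled is ∫|v| dt — sum the magnitudes of each area piece.
0–6 s: |-3| × 6 = 18 m
6–7 s: |12| × 1 = 12 m
7–8 s: |4| × 1 = 4 m
8–12 s: |-9| × 4 = 36 m
Total distance = 70 m

70 m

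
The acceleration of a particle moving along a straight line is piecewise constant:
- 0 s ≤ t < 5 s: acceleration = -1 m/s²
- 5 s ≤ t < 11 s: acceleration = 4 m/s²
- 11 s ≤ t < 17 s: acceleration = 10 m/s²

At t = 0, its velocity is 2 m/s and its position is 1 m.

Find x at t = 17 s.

On each constant-a segment, Δv = aΔt and Δx = v₀Δt + ½aΔt²; chain segment to segment.
0–5 s: v starts 2 m/s; Δx = 2·5 + ½·-1·5² = -2.5 m; v ends -3 m/s.
5–11 s: v starts -3 m/s; Δx = -3·6 + ½·4·6² = 54 m; v ends 21 m/s.
11–17 s: v starts 21 m/s; Δx = 21·6 + ½·10·6² = 306 m; v ends 81 m/s.
x(17) = 1 + Σ Δx = 358.5 m.

358.5 m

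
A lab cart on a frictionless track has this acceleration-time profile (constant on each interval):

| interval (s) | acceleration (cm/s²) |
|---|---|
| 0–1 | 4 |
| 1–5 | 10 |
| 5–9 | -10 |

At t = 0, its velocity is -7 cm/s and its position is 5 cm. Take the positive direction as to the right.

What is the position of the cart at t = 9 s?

On each constant-a segment, Δv = aΔt and Δx = v₀Δt + ½aΔt²; chain segment to segment.
0–1 s: v starts -7 cm/s; Δx = -7·1 + ½·4·1² = -5 cm; v ends -3 cm/s.
1–5 s: v starts -3 cm/s; Δx = -3·4 + ½·10·4² = 68 cm; v ends 37 cm/s.
5–9 s: v starts 37 cm/s; Δx = 37·4 + ½·-10·4² = 68 cm; v ends -3 cm/s.
x(9) = 5 + Σ Δx = 136 cm.

136 cm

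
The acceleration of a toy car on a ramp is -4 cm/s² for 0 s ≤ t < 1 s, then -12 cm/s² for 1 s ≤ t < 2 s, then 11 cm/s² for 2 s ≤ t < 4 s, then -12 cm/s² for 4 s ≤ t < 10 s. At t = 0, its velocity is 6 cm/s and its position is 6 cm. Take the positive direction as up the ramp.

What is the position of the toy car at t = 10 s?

-136 cm

On each constant-a segment, Δv = aΔt and Δx = v₀Δt + ½aΔt²; chain segment to segment.
0–1 s: v starts 6 cm/s; Δx = 6·1 + ½·-4·1² = 4 cm; v ends 2 cm/s.
1–2 s: v starts 2 cm/s; Δx = 2·1 + ½·-12·1² = -4 cm; v ends -10 cm/s.
2–4 s: v starts -10 cm/s; Δx = -10·2 + ½·11·2² = 2 cm; v ends 12 cm/s.
4–10 s: v starts 12 cm/s; Δx = 12·6 + ½·-12·6² = -144 cm; v ends -60 cm/s.
x(10) = 6 + Σ Δx = -136 cm.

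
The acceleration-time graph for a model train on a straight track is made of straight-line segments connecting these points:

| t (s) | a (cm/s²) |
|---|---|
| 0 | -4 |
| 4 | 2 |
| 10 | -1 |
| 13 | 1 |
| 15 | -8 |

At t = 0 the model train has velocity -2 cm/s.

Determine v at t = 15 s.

Δv equals the area under the a-t graph; then v = v₀ + Δv.
0–4 s: ½(-4 + 2)(4) = -4 cm/s
4–10 s: ½(2 + -1)(6) = 3 cm/s
10–13 s: ½(-1 + 1)(3) = 0 cm/s
13–15 s: ½(1 + -8)(2) = -7 cm/s
Δv = -8 cm/s, so v(15) = -2 + (-8) = -10 cm/s.

-10 cm/s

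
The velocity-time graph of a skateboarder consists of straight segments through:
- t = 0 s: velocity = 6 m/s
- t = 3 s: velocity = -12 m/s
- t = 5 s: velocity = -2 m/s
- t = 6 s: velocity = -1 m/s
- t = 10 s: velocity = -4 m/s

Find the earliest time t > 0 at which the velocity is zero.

v changes sign on 0–3 s (from 6 to -12); the graph is linear there, so v = 0 at t = 0 + (-6)·(3 − 0)/(-12 − 6) = 1 s.

t = 1 s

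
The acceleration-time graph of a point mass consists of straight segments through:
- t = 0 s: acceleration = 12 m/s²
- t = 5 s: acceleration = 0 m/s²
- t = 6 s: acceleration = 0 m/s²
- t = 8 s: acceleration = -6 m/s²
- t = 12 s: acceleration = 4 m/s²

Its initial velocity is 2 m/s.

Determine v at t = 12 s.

Δv equals the area under the a-t graph; then v = v₀ + Δv.
0–5 s: ½(12 + 0)(5) = 30 m/s
5–6 s: 0 × 1 = 0 m/s
6–8 s: ½(0 + -6)(2) = -6 m/s
8–12 s: ½(-6 + 4)(4) = -4 m/s
Δv = 20 m/s, so v(12) = 2 + (20) = 22 m/s.

22 m/s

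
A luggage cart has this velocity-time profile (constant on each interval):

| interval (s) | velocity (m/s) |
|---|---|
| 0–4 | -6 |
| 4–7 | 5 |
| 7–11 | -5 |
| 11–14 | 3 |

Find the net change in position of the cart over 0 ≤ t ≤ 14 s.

Displacement is the signed area under the v-t curve.
0–4 s: -6 × 4 = -24 m
4–7 s: 5 × 3 = 15 m
7–11 s: -5 × 4 = -20 m
11–14 s: 3 × 3 = 9 m
Net displacement = -20 m

-20 m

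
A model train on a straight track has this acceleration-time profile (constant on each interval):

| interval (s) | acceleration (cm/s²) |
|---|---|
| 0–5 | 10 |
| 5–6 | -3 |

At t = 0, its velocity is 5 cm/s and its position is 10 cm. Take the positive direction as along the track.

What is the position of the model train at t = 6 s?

On each constant-a segment, Δv = aΔt and Δx = v₀Δt + ½aΔt²; chain segment to segment.
0–5 s: v starts 5 cm/s; Δx = 5·5 + ½·10·5² = 150 cm; v ends 55 cm/s.
5–6 s: v starts 55 cm/s; Δx = 55·1 + ½·-3·1² = 53.5 cm; v ends 52 cm/s.
x(6) = 10 + Σ Δx = 213.5 cm.

213.5 cm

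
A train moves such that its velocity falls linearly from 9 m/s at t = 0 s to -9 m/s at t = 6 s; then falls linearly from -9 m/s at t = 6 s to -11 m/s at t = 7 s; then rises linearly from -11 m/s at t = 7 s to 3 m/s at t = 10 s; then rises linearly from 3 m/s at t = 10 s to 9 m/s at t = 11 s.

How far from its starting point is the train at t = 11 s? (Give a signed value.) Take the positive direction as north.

Net displacement equals the area under the velocity-time graph (areas below the axis count negative).
0–6 s: ½(9 + -9)(6) = 0 m
6–7 s: ½(-9 + -11)(1) = -10 m
7–10 s: ½(-11 + 3)(3) = -12 m
10–11 s: ½(3 + 9)(1) = 6 m
Net displacement = -16 m

-16 m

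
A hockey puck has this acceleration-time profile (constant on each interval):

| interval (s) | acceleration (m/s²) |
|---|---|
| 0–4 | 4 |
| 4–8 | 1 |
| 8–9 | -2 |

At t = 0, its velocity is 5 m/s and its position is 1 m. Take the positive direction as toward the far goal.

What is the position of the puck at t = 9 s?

On each constant-a segment, Δv = aΔt and Δx = v₀Δt + ½aΔt²; chain segment to segment.
0–4 s: v starts 5 m/s; Δx = 5·4 + ½·4·4² = 52 m; v ends 21 m/s.
4–8 s: v starts 21 m/s; Δx = 21·4 + ½·1·4² = 92 m; v ends 25 m/s.
8–9 s: v starts 25 m/s; Δx = 25·1 + ½·-2·1² = 24 m; v ends 23 m/s.
x(9) = 1 + Σ Δx = 169 m.

169 m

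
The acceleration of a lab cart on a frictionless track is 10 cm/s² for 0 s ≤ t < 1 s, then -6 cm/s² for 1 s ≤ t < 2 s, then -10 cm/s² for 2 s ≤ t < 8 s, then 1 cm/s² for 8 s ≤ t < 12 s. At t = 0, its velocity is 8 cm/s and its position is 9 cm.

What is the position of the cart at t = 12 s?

On each constant-a segment, Δv = aΔt and Δx = v₀Δt + ½aΔt²; chain segment to segment.
0–1 s: v starts 8 cm/s; Δx = 8·1 + ½·10·1² = 13 cm; v ends 18 cm/s.
1–2 s: v starts 18 cm/s; Δx = 18·1 + ½·-6·1² = 15 cm; v ends 12 cm/s.
2–8 s: v starts 12 cm/s; Δx = 12·6 + ½·-10·6² = -108 cm; v ends -48 cm/s.
8–12 s: v starts -48 cm/s; Δx = -48·4 + ½·1·4² = -184 cm; v ends -44 cm/s.
x(12) = 9 + Σ Δx = -255 cm.

-255 cm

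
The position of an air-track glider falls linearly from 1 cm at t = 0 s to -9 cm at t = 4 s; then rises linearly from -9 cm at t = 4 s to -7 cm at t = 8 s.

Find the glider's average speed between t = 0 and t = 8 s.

Average speed = (total path length)/(elapsed time); on a piecewise-linear x-t graph the path length is Σ|Δx|.
0–4 s: |Δx| = |-9 − 1| = 10 cm
4–8 s: |Δx| = |-7 − -9| = 2 cm
Total path = 12 cm; average speed = 12/8 = 1.5 cm/s.

1.5 cm/s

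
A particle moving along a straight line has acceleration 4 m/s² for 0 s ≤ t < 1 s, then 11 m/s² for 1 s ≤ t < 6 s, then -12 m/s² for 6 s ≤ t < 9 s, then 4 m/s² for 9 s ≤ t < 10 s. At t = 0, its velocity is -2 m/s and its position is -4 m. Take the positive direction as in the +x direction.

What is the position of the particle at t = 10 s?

On each constant-a segment, Δv = aΔt and Δx = v₀Δt + ½aΔt²; chain segment to segment.
0–1 s: v starts -2 m/s; Δx = -2·1 + ½·4·1² = 0 m; v ends 2 m/s.
1–6 s: v starts 2 m/s; Δx = 2·5 + ½·11·5² = 147.5 m; v ends 57 m/s.
6–9 s: v starts 57 m/s; Δx = 57·3 + ½·-12·3² = 117 m; v ends 21 m/s.
9–10 s: v starts 21 m/s; Δx = 21·1 + ½·4·1² = 23 m; v ends 25 m/s.
x(10) = -4 + Σ Δx = 283.5 m.

283.5 m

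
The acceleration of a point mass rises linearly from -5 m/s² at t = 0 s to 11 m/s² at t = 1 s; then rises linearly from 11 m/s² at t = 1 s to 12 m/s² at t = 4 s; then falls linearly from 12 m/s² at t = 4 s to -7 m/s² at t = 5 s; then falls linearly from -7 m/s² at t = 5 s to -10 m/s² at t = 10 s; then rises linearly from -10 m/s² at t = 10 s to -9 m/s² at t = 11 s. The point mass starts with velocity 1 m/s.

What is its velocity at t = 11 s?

Δv equals the area under the a-t graph; then v = v₀ + Δv.
0–1 s: ½(-5 + 11)(1) = 3 m/s
1–4 s: ½(11 + 12)(3) = 34.5 m/s
4–5 s: ½(12 + -7)(1) = 2.5 m/s
5–10 s: ½(-7 + -10)(5) = -42.5 m/s
10–11 s: ½(-10 + -9)(1) = -9.5 m/s
Δv = -12 m/s, so v(11) = 1 + (-12) = -11 m/s.

-11 m/s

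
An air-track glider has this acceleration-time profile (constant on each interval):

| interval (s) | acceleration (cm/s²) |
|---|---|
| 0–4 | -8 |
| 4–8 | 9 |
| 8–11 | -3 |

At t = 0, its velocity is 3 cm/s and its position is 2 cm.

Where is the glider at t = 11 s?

-86.5 cm

On each constant-a segment, Δv = aΔt and Δx = v₀Δt + ½aΔt²; chain segment to segment.
0–4 s: v starts 3 cm/s; Δx = 3·4 + ½·-8·4² = -52 cm; v ends -29 cm/s.
4–8 s: v starts -29 cm/s; Δx = -29·4 + ½·9·4² = -44 cm; v ends 7 cm/s.
8–11 s: v starts 7 cm/s; Δx = 7·3 + ½·-3·3² = 7.5 cm; v ends -2 cm/s.
x(11) = 2 + Σ Δx = -86.5 cm.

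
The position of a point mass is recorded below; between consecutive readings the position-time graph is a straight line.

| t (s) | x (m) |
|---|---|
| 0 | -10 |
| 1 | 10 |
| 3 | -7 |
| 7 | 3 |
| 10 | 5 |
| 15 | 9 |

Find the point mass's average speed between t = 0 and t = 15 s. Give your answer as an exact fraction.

Average speed = (total path length)/(elapsed time); on a piecewise-linear x-t graph the path length is Σ|Δx|.
0–1 s: |Δx| = |10 − -10| = 20 m
1–3 s: |Δx| = |-7 − 10| = 17 m
3–7 s: |Δx| = |3 − -7| = 10 m
7–10 s: |Δx| = |5 − 3| = 2 m
10–15 s: |Δx| = |9 − 5| = 4 m
Total path = 53 m; average speed = 53/15 = 53/15 m/s.

53/15 m/s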